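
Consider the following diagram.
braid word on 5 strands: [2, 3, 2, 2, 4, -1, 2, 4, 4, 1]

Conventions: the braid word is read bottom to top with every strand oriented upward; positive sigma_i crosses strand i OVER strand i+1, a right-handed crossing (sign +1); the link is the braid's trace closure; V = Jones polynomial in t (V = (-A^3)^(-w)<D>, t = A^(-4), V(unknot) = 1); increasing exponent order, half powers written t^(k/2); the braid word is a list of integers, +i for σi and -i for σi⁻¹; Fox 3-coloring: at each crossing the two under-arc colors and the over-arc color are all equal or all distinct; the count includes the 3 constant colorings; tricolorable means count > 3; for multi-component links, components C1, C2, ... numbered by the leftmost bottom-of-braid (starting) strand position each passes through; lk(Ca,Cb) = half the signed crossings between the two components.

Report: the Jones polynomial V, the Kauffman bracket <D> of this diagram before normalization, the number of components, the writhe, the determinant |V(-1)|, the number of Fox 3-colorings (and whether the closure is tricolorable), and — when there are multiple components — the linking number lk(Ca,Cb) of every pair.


V = t^2 + 2t^4 - 2t^5 + t^6 - 2t^7 + t^8
<D> = A^-8 - 2A^-4 + 1 - 2A^4 + 2A^8 + A^16 (w = +8)
1 component over 10 crossings, w = +8
27 Fox colorings among 3^10, |V(-1)| = 9: tricolorable
why: |V(-1)| = 9: so tricolorable, since 3 divides 9


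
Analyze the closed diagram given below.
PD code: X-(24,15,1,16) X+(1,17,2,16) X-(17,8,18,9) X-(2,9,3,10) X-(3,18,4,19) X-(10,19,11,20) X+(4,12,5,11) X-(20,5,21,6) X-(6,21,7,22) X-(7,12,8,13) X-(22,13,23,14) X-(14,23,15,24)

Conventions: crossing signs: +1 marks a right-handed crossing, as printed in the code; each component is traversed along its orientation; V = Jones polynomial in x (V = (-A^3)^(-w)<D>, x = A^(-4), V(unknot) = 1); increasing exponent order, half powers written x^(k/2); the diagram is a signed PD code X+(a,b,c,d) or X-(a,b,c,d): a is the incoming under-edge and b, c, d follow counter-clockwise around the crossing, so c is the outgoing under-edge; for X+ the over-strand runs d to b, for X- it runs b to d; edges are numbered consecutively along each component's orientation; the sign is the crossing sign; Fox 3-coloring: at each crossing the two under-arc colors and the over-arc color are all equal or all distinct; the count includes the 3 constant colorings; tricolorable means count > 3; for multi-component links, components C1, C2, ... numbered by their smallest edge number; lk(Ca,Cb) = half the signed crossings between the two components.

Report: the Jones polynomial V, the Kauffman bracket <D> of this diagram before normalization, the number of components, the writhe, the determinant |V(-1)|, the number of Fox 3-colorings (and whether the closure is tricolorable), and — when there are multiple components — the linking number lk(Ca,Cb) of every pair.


Jones polynomial: V(x) = -x^-8 + x^-5 + x^-3
<D> = A^-12 + A^-4 - A^8; writhe -8
components 1, writhe -8 (12 crossings)
3-colorings: 9 of 3^12, det 3 — tricolorable
note: V spans 5 powers of x: at least 5 crossings in any diagram


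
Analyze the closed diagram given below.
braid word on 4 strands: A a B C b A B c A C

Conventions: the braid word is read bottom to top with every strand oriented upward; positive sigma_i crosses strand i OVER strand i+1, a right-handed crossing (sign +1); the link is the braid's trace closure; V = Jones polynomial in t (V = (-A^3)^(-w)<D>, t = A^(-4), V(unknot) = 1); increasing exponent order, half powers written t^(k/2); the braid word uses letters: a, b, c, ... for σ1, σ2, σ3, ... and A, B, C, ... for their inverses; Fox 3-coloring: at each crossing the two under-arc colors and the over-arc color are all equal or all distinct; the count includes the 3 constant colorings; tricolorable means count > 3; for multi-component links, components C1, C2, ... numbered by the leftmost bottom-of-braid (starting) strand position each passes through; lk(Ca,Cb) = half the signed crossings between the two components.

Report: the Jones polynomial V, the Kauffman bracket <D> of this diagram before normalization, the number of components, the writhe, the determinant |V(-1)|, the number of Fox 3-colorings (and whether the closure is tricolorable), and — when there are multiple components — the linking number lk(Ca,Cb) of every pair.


Jones polynomial: V(t) = -t^(-5/2) - t^(-1/2)
<D> = -A^-10 - A^-2; writhe -4
components 2, writhe -4 (10 crossings)
linking number lk(C1,C2) = -1
3-colorings: 3 of 3^10, det 2 — not tricolorable
note: span 2 respects span(V) <= c + mu - 1 = 11 for this 2-component diagram


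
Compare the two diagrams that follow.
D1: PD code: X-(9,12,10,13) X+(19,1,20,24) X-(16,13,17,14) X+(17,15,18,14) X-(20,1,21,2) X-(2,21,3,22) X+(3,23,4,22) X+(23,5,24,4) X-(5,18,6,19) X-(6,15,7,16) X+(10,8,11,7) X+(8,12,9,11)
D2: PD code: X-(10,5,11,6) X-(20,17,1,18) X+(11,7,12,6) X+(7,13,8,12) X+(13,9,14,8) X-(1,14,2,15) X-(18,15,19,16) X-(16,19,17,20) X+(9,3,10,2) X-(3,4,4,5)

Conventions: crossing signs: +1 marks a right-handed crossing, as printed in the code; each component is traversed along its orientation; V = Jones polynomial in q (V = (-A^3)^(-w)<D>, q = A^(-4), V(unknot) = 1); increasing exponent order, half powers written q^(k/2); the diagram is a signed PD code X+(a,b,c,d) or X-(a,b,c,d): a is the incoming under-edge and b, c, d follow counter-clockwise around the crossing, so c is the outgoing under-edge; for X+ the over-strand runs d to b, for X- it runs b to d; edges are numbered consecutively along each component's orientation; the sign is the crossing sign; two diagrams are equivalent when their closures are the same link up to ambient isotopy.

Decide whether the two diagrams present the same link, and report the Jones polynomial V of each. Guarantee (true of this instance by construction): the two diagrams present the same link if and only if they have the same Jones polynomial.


equivalent: no
D1 (bracket 1; 12 crossings at w = 0): V = 1
V(D2) = -q^-3 + q^-2 - q^-1 + 3 - q + q^2 - q^3  [10 crossings, <D> = -A^-18 + A^-14 - A^-10 + 3A^-6 - A^-2 + A^2 - A^6, w = -2]
observation: V(q) takes 2 values over 2 diagrams, fixing the grouping


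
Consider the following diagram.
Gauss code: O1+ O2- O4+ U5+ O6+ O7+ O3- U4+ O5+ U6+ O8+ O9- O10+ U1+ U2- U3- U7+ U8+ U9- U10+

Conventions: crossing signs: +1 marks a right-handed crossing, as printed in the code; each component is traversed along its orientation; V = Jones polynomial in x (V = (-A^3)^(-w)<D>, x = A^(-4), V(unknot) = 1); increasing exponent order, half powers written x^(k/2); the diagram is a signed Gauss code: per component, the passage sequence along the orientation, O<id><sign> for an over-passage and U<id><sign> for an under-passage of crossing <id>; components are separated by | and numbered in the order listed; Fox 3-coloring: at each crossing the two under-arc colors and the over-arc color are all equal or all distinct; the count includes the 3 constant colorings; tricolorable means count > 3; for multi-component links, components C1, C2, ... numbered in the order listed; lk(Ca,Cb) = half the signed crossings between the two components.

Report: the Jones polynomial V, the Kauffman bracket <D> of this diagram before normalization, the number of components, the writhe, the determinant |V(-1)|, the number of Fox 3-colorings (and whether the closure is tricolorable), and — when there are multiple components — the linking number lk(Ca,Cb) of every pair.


Jones polynomial: V(x) = x + x^3 - x^4
<D> = -A^-4 + 1 + A^8; writhe +4
components 1, writhe +4 (10 crossings)
3-colorings: 9 of 3^10, det 3 — tricolorable
note: |V(-1)| = 3: so tricolorable, since 3 divides 3


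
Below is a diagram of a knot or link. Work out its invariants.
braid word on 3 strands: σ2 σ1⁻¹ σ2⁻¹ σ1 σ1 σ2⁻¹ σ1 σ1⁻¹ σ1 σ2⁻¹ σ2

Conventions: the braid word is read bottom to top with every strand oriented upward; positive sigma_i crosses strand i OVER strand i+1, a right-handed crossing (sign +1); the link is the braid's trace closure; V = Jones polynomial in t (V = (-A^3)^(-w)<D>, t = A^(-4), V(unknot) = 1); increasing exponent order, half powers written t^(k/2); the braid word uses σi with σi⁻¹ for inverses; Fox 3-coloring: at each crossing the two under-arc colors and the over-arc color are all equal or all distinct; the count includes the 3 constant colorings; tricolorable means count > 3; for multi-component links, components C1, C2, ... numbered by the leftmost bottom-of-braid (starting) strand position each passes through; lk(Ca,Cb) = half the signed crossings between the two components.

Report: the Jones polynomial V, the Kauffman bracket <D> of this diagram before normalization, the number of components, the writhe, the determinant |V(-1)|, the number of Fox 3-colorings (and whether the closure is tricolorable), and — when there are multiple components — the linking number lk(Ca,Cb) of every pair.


V(t) = -t^(-3/2) - 2t^(1/2) + t^(3/2) - t^(5/2) + t^(7/2)
bracket: -A^-11 + A^-7 - A^-3 + 2A + A^9, w = +1
2 components, writhe +1, over 11 crossings
lk(C1,C2) = -1
det 6, colorings 9 of 3^11 — tricolorable
observation: |V(-1)| = 6: so tricolorable, since 3 divides 6


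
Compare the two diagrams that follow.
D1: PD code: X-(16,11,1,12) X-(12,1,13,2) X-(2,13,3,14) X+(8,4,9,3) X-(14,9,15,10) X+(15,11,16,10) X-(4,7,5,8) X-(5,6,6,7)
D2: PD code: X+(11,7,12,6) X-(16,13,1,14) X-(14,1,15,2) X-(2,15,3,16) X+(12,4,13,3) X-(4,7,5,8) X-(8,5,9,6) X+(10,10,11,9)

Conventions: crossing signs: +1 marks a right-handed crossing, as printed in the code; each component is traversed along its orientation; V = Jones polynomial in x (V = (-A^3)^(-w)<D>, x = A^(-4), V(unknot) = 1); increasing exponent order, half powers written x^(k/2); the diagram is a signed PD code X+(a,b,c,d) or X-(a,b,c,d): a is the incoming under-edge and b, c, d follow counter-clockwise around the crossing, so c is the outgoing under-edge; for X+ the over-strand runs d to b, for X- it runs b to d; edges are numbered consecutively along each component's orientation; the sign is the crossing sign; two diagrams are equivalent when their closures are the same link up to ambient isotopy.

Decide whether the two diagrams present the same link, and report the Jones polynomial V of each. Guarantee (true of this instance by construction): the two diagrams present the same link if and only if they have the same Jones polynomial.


equivalent: yes
V(D1) = -x^-4 + x^-3 + x^-1  (w -4, c 8, <D> = A^-8 + 1 - A^4)
V(D2) = -x^-4 + x^-3 + x^-1  [8 crossings, <D> = A^-2 + A^6 - A^10, w = -2]
key observation: Reidemeister moves carry D1 (8 crossings) to D2 (8)


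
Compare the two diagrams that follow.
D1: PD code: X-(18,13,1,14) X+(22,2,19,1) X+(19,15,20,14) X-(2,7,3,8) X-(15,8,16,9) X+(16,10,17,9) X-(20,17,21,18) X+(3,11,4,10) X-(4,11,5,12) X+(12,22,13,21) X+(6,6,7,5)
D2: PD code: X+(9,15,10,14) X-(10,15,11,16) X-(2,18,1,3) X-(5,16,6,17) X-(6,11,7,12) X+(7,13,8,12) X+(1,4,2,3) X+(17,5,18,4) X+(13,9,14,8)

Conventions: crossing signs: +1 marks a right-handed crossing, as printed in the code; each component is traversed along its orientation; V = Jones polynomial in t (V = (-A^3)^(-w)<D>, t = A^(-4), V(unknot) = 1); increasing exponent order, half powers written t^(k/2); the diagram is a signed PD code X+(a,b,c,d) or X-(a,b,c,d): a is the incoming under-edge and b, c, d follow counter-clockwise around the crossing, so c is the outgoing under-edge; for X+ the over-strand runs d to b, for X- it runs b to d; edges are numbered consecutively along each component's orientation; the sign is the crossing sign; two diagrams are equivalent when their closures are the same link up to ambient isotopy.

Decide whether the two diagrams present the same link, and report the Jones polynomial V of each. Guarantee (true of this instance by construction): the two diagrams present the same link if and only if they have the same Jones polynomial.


same link: no
V(D1) = -t^(1/2) - t^(5/2)  [11 crossings, <D> = A^-7 + A, w = +1]
V(D2) = -t^(-1/2) - t^(1/2)  (w +1, c 9, <D> = A + A^5)
note: 2 values of V(t) split the 2 diagrams


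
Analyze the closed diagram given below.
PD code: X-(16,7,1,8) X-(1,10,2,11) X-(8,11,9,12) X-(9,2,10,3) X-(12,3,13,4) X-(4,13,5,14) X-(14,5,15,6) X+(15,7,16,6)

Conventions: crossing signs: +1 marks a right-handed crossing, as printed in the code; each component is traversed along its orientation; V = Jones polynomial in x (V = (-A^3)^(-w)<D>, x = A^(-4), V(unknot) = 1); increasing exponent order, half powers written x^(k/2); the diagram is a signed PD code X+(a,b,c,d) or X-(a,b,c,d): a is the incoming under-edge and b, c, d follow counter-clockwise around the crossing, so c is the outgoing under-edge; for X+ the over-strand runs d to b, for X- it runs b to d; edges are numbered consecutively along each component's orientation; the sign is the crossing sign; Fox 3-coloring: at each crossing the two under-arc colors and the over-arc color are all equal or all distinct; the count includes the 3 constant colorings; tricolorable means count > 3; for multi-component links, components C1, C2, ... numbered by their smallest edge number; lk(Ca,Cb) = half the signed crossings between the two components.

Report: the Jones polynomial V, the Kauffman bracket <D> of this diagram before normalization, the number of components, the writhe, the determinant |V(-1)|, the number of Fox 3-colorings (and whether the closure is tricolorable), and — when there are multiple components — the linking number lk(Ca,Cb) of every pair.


V(x) = -x^-7 + x^-6 - x^-5 + x^-4 + x^-2
bracket: A^-10 + A^-2 - A^2 + A^6 - A^10, w = -6
1 component, writhe -6, over 8 crossings
det 5, colorings 3 of 3^8 — not tricolorable
observation: V spans 5 powers of x: at least 5 crossings in any diagram


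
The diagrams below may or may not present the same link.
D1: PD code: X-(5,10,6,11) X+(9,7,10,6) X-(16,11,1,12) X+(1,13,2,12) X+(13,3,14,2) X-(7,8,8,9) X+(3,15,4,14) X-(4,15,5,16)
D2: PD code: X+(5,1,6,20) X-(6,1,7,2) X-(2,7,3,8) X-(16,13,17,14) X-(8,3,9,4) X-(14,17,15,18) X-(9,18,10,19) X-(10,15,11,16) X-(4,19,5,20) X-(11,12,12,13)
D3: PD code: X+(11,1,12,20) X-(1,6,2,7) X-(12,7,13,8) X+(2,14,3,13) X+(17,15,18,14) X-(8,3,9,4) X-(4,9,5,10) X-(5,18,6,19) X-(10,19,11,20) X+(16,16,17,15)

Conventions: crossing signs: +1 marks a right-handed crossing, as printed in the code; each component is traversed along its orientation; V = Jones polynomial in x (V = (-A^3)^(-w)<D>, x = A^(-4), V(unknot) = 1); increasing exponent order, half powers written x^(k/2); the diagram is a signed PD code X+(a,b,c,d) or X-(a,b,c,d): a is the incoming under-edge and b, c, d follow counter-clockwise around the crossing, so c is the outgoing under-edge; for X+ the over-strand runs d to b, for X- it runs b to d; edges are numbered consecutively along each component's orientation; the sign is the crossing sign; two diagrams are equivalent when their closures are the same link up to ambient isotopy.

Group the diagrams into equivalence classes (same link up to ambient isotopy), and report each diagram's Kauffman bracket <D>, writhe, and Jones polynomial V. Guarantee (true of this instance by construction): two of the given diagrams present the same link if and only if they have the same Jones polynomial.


equivalence classes: {D1} | {D2} | {D3}
D1 (bracket 1; 8 crossings at w = 0): V = 1
D2 (bracket A^-16 + 2A^-8 - 2A^-4 + 1 - 2A^4 + A^8; 10 crossings at w = -8): V = x^-8 - 2x^-7 + x^-6 - 2x^-5 + 2x^-4 + x^-2
V(D3) = -x^-6 + x^-5 - x^-4 + 2x^-3 - x^-2 + x^-1  (w -2, c 10, <D> = A^-2 - A^2 + 2A^6 - A^10 + A^14 - A^18)
observation: 3 classes among 3 diagrams; unequal V(x) rules out equality


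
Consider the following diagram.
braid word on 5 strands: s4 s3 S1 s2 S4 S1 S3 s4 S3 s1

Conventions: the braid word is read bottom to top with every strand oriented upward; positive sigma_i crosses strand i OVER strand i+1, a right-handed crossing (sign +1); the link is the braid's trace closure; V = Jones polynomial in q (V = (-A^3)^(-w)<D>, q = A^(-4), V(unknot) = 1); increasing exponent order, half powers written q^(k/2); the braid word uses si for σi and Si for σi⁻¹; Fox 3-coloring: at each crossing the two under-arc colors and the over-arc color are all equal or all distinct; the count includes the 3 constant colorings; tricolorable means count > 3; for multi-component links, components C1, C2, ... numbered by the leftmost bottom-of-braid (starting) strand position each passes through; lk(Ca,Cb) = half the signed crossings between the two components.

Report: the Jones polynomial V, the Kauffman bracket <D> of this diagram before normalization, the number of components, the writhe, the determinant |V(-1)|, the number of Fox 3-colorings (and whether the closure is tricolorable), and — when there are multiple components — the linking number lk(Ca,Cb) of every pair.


V = q^-2 + 2 + q^2
<D> = A^-8 + 2 + A^8 (w = 0)
3 components over 10 crossings, w = 0
lk(C1,C2): +1
lk(C1,C3) = 0
linking number lk(C2,C3) = -1
3 Fox colorings among 3^10, |V(-1)| = 4: not tricolorable
why: w = 0 shifts under R1 moves; the (-A^3)^(0) factor cancels that in V


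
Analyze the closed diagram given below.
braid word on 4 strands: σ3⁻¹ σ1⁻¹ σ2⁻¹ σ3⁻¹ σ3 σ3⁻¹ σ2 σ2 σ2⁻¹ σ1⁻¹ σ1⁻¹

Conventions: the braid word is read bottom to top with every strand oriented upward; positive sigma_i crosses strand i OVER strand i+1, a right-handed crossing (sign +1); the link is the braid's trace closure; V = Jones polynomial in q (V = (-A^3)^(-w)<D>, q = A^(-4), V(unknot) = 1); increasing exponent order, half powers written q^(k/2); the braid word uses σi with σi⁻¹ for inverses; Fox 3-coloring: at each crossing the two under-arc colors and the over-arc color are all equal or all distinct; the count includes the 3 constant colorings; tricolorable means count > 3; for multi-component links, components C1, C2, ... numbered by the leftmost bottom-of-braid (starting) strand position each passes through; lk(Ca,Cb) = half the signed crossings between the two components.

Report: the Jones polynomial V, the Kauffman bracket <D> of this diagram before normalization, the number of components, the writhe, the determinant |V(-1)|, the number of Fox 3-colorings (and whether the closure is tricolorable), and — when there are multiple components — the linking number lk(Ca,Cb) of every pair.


Jones polynomial: V(q) = -q^-4 + q^-3 + q^-1
<D> = -A^-11 - A^-3 + A; writhe -5
components 1, writhe -5 (11 crossings)
3-colorings: 9 of 3^11, det 3 — tricolorable
note: det 3 = |V(-1)|; divisible by 3, so tricolorable


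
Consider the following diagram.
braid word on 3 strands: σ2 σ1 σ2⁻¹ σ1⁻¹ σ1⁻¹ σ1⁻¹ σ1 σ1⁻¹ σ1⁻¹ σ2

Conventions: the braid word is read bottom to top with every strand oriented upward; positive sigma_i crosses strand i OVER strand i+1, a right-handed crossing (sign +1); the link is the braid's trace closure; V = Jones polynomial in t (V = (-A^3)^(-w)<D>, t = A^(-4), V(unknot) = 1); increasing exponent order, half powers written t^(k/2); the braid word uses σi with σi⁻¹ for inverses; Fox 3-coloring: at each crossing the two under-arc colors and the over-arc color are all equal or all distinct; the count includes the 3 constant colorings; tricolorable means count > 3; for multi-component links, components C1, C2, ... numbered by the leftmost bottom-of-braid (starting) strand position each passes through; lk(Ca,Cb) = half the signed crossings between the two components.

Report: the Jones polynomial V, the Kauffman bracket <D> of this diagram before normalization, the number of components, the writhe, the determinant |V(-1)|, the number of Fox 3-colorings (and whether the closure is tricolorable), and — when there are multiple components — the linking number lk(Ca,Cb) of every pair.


V(t) = t^-5 - 2t^-4 + 2t^-3 - 2t^-2 + 2t^-1 - 1 + t
bracket: A^-10 - A^-6 + 2A^-2 - 2A^2 + 2A^6 - 2A^10 + A^14, w = -2
1 component, writhe -2, over 10 crossings
det 11, colorings 3 of 3^10 — not tricolorable
observation: the span of V is 6, forcing >= 6 crossings in any diagram


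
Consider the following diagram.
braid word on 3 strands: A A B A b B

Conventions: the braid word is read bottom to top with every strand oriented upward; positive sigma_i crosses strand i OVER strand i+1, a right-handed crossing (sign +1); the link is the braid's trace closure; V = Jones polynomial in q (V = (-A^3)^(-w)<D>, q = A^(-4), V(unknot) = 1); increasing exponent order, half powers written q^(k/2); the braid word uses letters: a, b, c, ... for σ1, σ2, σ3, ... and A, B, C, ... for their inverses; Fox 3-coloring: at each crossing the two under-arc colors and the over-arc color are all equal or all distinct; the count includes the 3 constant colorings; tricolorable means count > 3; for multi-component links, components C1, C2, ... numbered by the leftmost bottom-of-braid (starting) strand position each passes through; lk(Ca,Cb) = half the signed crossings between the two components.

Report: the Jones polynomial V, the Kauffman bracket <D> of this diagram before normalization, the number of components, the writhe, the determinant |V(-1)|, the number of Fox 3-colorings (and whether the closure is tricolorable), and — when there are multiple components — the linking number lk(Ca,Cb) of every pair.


V(q) = -q^-4 + q^-3 + q^-1
bracket: A^-8 + 1 - A^4, w = -4
1 component, writhe -4, over 6 crossings
det 3, colorings 9 of 3^6 — tricolorable
observation: the span of V is 3, forcing >= 3 crossings in any diagram


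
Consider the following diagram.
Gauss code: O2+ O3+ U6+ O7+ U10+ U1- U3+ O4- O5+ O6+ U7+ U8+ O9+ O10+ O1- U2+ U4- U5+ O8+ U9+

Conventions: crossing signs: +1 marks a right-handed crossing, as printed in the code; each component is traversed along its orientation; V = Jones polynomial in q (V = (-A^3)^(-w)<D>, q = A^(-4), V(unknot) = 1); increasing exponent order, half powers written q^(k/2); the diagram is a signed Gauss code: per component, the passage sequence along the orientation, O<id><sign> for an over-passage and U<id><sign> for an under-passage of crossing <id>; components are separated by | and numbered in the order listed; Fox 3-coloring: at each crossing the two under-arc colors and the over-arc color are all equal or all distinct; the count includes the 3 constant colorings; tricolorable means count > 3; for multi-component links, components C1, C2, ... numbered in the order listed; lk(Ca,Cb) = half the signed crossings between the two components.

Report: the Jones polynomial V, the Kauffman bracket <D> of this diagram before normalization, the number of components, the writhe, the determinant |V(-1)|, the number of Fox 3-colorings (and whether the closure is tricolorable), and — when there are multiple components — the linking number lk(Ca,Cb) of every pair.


Jones polynomial: V(q) = q^2 + 2q^4 - 2q^5 + q^6 - 2q^7 + q^8
<D> = A^-14 - 2A^-10 + A^-6 - 2A^-2 + 2A^2 + A^10; writhe +6
components 1, writhe +6 (10 crossings)
3-colorings: 27 of 3^10, det 9 — tricolorable
note: w = +6 shifts under R1 moves; the (-A^3)^(-6) factor cancels that in V


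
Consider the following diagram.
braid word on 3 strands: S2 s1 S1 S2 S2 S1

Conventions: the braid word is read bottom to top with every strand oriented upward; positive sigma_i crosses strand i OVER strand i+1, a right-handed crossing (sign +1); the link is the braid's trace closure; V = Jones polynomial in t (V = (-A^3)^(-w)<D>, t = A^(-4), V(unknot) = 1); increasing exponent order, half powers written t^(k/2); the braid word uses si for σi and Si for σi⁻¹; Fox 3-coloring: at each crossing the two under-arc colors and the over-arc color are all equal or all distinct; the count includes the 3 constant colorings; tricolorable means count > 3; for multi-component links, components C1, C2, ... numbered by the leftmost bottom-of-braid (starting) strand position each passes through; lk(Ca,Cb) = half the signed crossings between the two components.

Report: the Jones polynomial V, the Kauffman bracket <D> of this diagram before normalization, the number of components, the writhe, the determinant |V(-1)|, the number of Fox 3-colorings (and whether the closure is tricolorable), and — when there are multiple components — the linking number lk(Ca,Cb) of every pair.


Jones polynomial: V(t) = -t^-4 + t^-3 + t^-1
<D> = A^-8 + 1 - A^4; writhe -4
components 1, writhe -4 (6 crossings)
3-colorings: 9 of 3^6, det 3 — tricolorable
note: det 3 = |V(-1)|; divisible by 3, so tricolorable


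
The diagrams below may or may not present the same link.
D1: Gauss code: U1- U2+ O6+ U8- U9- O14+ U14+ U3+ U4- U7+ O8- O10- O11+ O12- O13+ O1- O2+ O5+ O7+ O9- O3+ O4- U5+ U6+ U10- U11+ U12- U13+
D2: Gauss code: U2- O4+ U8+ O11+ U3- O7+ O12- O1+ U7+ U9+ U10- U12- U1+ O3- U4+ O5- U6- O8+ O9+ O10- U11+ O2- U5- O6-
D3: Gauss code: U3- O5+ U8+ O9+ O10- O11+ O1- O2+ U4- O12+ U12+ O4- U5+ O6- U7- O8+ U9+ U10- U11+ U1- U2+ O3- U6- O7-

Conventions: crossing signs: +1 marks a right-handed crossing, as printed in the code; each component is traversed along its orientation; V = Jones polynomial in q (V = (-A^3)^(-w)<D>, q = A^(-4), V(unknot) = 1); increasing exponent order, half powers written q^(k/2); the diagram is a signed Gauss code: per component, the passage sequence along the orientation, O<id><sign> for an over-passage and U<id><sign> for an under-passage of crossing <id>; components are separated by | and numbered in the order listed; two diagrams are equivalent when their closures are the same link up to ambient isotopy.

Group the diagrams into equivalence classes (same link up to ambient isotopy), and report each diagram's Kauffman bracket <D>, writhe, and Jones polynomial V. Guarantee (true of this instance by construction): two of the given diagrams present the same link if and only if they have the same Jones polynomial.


equivalence classes: {D1} | {D2, D3}
D1 (bracket A^6; 14 crossings at w = +2): V = 1
D2 (bracket -A^-12 + 2A^-8 - 2A^-4 + 3 - 2A^4 + 2A^8 - A^12; 12 crossings at w = 0): V = -q^-3 + 2q^-2 - 2q^-1 + 3 - 2q + 2q^2 - q^3
D3 (bracket -A^-12 + 2A^-8 - 2A^-4 + 3 - 2A^4 + 2A^8 - A^12; 12 crossings at w = 0): V = -q^-3 + 2q^-2 - 2q^-1 + 3 - 2q + 2q^2 - q^3
key observation: comparing 3 Jones polynomials yields 2 groups


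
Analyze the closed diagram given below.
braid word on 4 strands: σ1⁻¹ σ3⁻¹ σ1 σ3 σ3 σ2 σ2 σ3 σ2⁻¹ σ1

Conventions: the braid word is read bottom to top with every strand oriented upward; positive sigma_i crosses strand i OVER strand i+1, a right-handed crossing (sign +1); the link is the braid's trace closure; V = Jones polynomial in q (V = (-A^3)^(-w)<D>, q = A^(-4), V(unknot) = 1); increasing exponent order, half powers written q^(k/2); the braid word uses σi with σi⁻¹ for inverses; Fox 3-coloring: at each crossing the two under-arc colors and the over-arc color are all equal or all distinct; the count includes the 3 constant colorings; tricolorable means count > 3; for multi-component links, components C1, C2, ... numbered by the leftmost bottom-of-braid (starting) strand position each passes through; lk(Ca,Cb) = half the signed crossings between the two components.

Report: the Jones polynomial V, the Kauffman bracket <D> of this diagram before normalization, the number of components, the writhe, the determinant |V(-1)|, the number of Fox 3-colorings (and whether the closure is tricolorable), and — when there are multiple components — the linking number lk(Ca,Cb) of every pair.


V = -q^(1/2) + q^(3/2) - q^(5/2) - q^(9/2)
<D> = -A^-6 - A^2 + A^6 - A^10 (w = +4)
2 components over 10 crossings, w = +4
lk(C1,C2): +2
3 Fox colorings among 3^10, |V(-1)| = 4: not tricolorable
why: the 1 component pair carries total linking +2


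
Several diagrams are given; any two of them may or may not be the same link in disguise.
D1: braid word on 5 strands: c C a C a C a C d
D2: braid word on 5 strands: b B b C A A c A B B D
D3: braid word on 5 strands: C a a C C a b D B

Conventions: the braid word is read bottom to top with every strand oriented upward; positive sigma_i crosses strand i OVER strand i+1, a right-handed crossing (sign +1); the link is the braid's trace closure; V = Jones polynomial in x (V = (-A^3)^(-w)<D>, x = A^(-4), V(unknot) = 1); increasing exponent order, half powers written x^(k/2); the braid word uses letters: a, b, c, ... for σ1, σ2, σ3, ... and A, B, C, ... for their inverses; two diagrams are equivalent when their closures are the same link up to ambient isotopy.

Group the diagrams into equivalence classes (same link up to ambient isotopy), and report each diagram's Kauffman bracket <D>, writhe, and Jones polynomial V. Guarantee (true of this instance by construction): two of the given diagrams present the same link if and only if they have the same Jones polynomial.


equivalence classes: {D1, D3} | {D2}
D1 (bracket -A^-11 + 2A + 2A^5 - A^17; 9 crossings at w = +1): V = x^(-7/2) - 2x^(-1/2) - 2x^(1/2) + x^(7/2)
V(D2) = x^(-9/2) - x^(-5/2) - x^(-3/2) - x^(-1/2)  [11 crossings, <D> = A^-13 + A^-9 + A^-5 - A^3, w = -5]
V(D3) = x^(-7/2) - 2x^(-1/2) - 2x^(1/2) + x^(7/2)  [9 crossings, <D> = -A^-17 + 2A^-5 + 2A^-1 - A^11, w = -1]
key observation: 2 classes among 3 diagrams; unequal V(x) rules out equality


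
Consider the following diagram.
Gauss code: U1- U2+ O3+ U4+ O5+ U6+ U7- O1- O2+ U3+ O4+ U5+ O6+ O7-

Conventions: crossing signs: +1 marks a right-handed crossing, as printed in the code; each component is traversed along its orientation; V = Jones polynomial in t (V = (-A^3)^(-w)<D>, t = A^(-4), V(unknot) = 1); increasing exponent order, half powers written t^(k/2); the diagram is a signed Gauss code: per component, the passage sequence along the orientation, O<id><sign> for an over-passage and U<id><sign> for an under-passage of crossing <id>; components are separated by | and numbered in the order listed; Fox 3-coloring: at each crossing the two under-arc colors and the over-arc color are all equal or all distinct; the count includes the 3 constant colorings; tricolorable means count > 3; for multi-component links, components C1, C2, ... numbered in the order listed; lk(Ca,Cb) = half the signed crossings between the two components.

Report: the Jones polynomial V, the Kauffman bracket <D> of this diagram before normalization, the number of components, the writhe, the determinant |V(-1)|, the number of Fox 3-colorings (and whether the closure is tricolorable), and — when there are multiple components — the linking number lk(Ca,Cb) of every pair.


V(t) = t + t^3 - t^4
bracket: A^-7 - A^-3 - A^5, w = +3
1 component, writhe +3, over 7 crossings
det 3, colorings 9 of 3^7 — tricolorable
observation: w = +3 shifts under R1 moves; the (-A^3)^(-3) factor cancels that in V


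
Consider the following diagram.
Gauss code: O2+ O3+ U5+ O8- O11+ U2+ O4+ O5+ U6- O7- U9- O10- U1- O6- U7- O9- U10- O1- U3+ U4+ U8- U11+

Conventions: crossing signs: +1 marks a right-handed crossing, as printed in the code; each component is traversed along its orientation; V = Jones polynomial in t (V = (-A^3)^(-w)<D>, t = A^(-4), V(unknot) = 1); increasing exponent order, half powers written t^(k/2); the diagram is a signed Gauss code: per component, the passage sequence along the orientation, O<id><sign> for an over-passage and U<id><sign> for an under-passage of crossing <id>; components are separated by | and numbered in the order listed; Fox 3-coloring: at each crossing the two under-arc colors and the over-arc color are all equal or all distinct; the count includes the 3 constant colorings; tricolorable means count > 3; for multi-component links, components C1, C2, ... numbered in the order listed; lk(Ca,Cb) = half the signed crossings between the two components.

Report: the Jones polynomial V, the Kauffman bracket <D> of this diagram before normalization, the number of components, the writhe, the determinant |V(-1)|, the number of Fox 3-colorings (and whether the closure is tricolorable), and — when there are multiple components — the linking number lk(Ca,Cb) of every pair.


Jones polynomial: V(t) = -t^-6 + t^-5 - 2t^-4 + 3t^-3 - 2t^-2 + 3t^-1 - 1 + t - t^2
<D> = A^-11 - A^-7 + A^-3 - 3A + 2A^5 - 3A^9 + 2A^13 - A^17 + A^21; writhe -1
components 1, writhe -1 (11 crossings)
3-colorings: 9 of 3^11, det 15 — tricolorable
note: the span of V is 8, forcing >= 8 crossings in any diagram


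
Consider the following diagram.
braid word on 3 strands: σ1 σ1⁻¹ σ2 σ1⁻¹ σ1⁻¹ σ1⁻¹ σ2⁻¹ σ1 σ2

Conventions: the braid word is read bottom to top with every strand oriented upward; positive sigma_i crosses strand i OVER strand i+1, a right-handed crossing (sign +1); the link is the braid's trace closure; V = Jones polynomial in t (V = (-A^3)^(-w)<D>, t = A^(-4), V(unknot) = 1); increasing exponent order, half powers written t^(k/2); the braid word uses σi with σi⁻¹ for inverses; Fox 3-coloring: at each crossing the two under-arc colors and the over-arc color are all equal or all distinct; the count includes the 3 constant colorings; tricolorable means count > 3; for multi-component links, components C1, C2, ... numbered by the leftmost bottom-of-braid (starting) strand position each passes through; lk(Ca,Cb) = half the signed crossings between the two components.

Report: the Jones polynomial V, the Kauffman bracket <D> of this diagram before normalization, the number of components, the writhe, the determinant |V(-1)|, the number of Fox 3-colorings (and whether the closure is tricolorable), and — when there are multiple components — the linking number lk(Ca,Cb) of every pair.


V = t^(-7/2) - 2t^(-5/2) + t^(-3/2) - 2t^(-1/2) + t^(1/2) - t^(3/2)
<D> = A^-9 - A^-5 + 2A^-1 - A^3 + 2A^7 - A^11 (w = -1)
2 components over 9 crossings, w = -1
lk(C1,C2): 0
3 Fox colorings among 3^9, |V(-1)| = 8: not tricolorable
why: free reduction leaves σ2 σ1⁻¹ σ1⁻¹ σ1⁻¹ σ2⁻¹ σ1 σ2 of the original 9 letters


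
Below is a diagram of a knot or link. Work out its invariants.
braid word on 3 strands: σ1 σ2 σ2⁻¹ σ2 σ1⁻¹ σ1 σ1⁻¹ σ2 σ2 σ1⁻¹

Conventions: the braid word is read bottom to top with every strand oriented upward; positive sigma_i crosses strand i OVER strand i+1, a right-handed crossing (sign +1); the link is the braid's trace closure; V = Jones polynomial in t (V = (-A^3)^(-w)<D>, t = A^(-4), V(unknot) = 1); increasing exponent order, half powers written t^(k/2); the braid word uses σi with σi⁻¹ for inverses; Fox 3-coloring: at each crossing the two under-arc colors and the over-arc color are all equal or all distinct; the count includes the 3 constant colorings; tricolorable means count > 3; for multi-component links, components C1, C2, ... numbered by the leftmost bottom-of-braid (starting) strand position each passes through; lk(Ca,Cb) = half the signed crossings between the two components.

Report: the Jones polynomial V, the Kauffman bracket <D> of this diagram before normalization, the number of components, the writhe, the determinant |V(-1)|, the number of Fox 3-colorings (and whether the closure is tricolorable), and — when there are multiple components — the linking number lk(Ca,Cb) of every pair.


V(t) = t + t^3 - t^4
bracket: -A^-10 + A^-6 + A^2, w = +2
1 component, writhe +2, over 10 crossings
det 3, colorings 9 of 3^10 — tricolorable
observation: the word shrinks to σ1 σ2 σ1⁻¹ σ2 σ2 σ1⁻¹ after cancelling


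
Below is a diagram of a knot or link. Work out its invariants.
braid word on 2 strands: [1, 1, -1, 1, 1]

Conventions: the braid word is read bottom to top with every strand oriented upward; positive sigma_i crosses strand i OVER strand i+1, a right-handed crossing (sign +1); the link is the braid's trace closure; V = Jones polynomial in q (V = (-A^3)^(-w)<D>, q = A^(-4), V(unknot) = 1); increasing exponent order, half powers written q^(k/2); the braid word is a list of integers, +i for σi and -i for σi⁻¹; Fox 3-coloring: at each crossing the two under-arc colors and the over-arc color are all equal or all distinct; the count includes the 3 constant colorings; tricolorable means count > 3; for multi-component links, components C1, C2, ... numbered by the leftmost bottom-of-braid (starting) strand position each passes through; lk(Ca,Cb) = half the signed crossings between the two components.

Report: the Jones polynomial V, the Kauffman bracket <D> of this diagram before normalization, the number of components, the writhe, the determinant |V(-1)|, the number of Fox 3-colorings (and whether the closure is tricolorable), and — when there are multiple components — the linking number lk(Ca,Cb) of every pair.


Jones polynomial: V(q) = q + q^3 - q^4
<D> = A^-7 - A^-3 - A^5; writhe +3
components 1, writhe +3 (5 crossings)
3-colorings: 9 of 3^5, det 3 — tricolorable
note: one generator, power 3: the (2,3) torus pattern


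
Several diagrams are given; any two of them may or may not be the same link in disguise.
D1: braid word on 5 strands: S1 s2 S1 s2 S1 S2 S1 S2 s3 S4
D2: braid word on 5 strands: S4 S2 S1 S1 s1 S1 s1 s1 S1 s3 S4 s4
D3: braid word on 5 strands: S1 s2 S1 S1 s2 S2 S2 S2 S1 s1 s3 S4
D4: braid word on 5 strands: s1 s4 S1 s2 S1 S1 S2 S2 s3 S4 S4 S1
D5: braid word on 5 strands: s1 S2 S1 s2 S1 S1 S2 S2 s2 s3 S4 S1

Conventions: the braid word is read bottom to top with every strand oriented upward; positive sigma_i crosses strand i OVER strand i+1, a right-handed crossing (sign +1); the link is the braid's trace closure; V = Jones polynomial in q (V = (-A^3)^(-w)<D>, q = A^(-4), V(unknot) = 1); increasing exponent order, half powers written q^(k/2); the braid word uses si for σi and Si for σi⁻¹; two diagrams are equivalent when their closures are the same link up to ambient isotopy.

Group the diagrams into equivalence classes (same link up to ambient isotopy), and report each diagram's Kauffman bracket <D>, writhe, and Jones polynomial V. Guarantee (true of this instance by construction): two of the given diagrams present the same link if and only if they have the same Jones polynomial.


classes: {D1, D3, D4, D5} | {D2}
V(D1) = -q^-6 + q^-5 - q^-4 + 2q^-3 - q^-2 + q^-1  [10 crossings, <D> = A^-8 - A^-4 + 2 - A^4 + A^8 - A^12, w = -4]
D2 (bracket A^-6; 12 crossings at w = -2): V = 1
V(D3) = -q^-6 + q^-5 - q^-4 + 2q^-3 - q^-2 + q^-1  [12 crossings, <D> = A^-8 - A^-4 + 2 - A^4 + A^8 - A^12, w = -4]
V(D4) = -q^-6 + q^-5 - q^-4 + 2q^-3 - q^-2 + q^-1  (w -4, c 12, <D> = A^-8 - A^-4 + 2 - A^4 + A^8 - A^12)
D5 (bracket A^-8 - A^-4 + 2 - A^4 + A^8 - A^12; 12 crossings at w = -4): V = -q^-6 + q^-5 - q^-4 + 2q^-3 - q^-2 + q^-1
note: 2 classes among 5 diagrams; unequal V(q) rules out equality


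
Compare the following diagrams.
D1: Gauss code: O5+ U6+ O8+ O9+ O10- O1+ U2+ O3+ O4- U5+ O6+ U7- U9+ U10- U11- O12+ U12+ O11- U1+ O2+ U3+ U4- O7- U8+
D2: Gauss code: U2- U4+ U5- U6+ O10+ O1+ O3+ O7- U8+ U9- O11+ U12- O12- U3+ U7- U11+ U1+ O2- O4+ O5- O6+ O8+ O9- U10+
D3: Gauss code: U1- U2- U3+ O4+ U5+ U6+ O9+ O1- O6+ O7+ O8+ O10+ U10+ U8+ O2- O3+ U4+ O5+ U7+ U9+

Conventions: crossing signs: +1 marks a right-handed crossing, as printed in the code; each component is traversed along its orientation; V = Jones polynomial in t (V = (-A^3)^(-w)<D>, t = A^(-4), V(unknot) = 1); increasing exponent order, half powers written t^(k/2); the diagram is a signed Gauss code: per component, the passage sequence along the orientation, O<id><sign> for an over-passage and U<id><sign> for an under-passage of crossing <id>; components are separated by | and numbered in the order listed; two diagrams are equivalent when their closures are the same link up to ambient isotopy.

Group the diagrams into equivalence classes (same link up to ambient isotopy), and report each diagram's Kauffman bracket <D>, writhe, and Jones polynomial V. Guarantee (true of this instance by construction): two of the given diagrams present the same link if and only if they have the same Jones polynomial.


equivalence classes: {D1} | {D2} | {D3}
D1 (bracket -A^-12 + A^-8 - A^-4 + 2 - A^4 + A^8; 12 crossings at w = +4): V = t - t^2 + 2t^3 - t^4 + t^5 - t^6
D2 (bracket A^6; 12 crossings at w = +2): V = 1
V(D3) = t + t^3 - t^4  [10 crossings, <D> = -A^2 + A^6 + A^14, w = +6]
key observation: V(t) takes 3 values over 3 diagrams, fixing the grouping
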